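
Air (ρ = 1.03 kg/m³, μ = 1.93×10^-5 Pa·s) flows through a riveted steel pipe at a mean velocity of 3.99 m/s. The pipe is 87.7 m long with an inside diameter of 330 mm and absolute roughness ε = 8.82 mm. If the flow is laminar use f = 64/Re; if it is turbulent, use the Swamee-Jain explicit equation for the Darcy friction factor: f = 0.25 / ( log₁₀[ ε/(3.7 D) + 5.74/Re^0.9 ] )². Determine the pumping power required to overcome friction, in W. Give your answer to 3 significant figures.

P ≈ 41.1 W

Reynolds number Re = ρVD/μ = 1.03 · 3.99 · 0.33 / 1.93e-05 = 7.027e+04.
Re > 4000 → turbulent. Relative roughness ε/D = 0.00882/0.33 = 0.0267. Swamee-Jain: f = 0.25/(log₁₀[0.0267/3.7 + 5.74/7.027e+04^0.9])² = 0.25/(log₁₀[0.00722 + 0.000249])² = 0.25/(-2.127)² = 0.05528.
Darcy-Weisbach: ΔP = f(L/D)(ρV²/2) = 0.05528·(87.7/0.33)·(1.03·3.99²/2) = 0.05528·265.8·8.199 = 120.5 Pa.
Q = V·A = 3.99·0.08553 = 0.3413 m³/s.
Pumping power P = QΔP = 0.3413·120.5 = 41.11 W = 41.1 W.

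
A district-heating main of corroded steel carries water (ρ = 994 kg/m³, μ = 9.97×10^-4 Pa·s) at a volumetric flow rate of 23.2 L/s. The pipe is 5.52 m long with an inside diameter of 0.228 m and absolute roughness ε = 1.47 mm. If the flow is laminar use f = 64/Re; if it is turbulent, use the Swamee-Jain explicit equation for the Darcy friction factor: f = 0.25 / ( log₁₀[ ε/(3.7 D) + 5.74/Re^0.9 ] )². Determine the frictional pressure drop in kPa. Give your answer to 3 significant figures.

Q = 23.2 L/s = 23.2/1000 = 0.0232 m³/s.
Cross-sectional area A = πD²/4 = π(0.228)²/4 = 0.04083 m²; mean velocity V = Q/A = 0.0232/0.04083 = 0.5682 m/s.
Reynolds number Re = ρVD/μ = 994 · 0.5682 · 0.228 / 0.000997 = 1.292e+05.
Re > 4000 → turbulent. Relative roughness ε/D = 0.00147/0.228 = 0.00645. Swamee-Jain: f = 0.25/(log₁₀[0.00645/3.7 + 5.74/1.292e+05^0.9])² = 0.25/(log₁₀[0.00174 + 0.000144])² = 0.25/(-2.724)² = 0.03368.
Darcy-Weisbach: ΔP = f(L/D)(ρV²/2) = 0.03368·(5.52/0.228)·(994·0.5682²/2) = 0.03368·24.21·160.5 = 130.9 Pa.
ΔP = 130.9 Pa = 0.131 kPa.

ΔP ≈ 0.131 kPa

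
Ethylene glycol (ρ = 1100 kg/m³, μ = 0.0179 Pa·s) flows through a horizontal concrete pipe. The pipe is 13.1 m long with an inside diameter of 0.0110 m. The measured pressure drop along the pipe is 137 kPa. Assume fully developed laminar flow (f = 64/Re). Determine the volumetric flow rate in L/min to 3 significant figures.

For laminar flow, f = 64/Re with Re = ρVD/μ, so Darcy-Weisbach reduces to ΔP = 32μLV/D². Solving for V: V = ΔP·D²/(32μL) = 1.37e+05·(0.011)²/(32·0.0179·13.1) = 2.209 m/s.
Check: Re = ρVD/μ = 1100·2.209·0.011/0.0179 = 1493 < 2300, so the laminar assumption holds.
Q = V·A = 2.209·(π/4·0.011²) = 0.0002099 m³/s = 12.6 L/min.

Q ≈ 12.6 L/min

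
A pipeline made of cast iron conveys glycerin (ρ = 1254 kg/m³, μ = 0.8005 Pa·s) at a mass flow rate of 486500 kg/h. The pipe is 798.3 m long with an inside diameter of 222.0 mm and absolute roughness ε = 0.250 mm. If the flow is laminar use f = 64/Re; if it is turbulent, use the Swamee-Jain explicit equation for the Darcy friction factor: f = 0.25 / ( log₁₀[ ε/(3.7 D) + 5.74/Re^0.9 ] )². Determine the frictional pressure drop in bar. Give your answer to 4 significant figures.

ΔP ≈ 11.55 bar

ṁ = 486500 kg/h = 486500/3600 = 135.1 kg/s.
A = πD²/4 = π(0.222)²/4 = 0.03871 m²; mean velocity V = ṁ/(ρA) = 135.1/(1254 · 0.03871) = 2.784 m/s.
Reynolds number Re = ρVD/μ = 1254 · 2.784 · 0.222 / 0.8 = 968.2.
Re < 2300 → laminar flow, so f = 64/Re = 64/968.2 = 0.0661 (the turbulent correlation is not needed).
Darcy-Weisbach: ΔP = f(L/D)(ρV²/2) = 0.0661·(798.3/0.222)·(1254·2.784²/2) = 0.0661·3596·4860 = 1.155e+06 Pa.
ΔP = 1.155e+06 Pa = 11.55 bar.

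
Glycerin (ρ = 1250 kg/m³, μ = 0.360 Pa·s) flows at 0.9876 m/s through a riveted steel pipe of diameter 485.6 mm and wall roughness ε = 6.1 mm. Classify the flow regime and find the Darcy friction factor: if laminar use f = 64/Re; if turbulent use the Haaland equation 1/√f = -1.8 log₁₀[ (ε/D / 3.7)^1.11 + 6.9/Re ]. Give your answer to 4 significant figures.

f ≈ 0.03843

Re = ρVD/μ = 1250·0.9876·0.4856/0.36 = 1665.
Re < 2300 → laminar, so f = 64/Re = 0.03843 (roughness is irrelevant in laminar flow).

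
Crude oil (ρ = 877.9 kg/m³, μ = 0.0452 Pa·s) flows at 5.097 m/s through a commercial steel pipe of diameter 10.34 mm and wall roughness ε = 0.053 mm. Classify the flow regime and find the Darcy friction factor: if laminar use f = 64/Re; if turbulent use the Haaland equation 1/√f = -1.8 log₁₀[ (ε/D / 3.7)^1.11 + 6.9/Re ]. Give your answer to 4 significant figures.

Re = ρVD/μ = 877.9·5.097·0.01034/0.0452 = 1024.
Re < 2300 → laminar, so f = 64/Re = 0.06252 (roughness is irrelevant in laminar flow).

f ≈ 0.06252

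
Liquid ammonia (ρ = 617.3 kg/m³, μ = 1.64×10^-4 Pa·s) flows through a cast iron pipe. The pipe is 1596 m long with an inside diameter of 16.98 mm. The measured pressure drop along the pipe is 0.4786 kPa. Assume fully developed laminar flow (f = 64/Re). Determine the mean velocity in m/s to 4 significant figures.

V ≈ 0.01647 m/s

For laminar flow, f = 64/Re with Re = ρVD/μ, so Darcy-Weisbach reduces to ΔP = 32μLV/D². Solving for V: V = ΔP·D²/(32μL) = 478.6·(0.01698)²/(32·0.000164·1596) = 0.01647 m/s.
Check: Re = ρVD/μ = 617.3·0.01647·0.01698/0.000164 = 1053 < 2300, so the laminar assumption holds.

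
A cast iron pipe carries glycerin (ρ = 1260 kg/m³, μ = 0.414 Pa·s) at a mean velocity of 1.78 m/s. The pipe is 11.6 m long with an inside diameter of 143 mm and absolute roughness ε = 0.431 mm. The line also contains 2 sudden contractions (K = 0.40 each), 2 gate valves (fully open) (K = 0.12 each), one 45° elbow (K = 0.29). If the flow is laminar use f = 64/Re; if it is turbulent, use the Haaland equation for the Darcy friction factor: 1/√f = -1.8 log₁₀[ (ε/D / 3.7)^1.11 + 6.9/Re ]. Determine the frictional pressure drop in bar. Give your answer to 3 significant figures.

Reynolds number Re = ρVD/μ = 1260 · 1.78 · 0.143 / 0.414 = 774.7.
Re < 2300 → laminar flow, so f = 64/Re = 64/774.7 = 0.08261 (the turbulent correlation is not needed).
Total minor-loss coefficient ΣK = 2·0.4 + 2·0.12 + 1·0.29 = 1.33.
ΔP = [f·L/D + ΣK]·(ρV²/2) = [0.08261·11.6/0.143 + 1.33]·(1260·1.78²/2) = [6.702 + 1.33]·1996 = 1.603e+04 Pa.
ΔP = 1.603e+04 Pa = 0.160 bar.

ΔP ≈ 0.160 bar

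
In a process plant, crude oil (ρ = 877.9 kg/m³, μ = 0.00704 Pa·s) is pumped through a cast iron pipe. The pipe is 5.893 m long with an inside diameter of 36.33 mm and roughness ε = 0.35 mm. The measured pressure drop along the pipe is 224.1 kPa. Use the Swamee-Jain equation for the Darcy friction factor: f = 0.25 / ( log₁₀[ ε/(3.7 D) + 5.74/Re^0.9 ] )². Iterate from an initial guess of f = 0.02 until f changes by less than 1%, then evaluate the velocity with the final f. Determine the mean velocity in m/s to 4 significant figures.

Rearranging Darcy-Weisbach: V = √(2·ΔP·D/(f·L·ρ)). With ε/D = 0.00035/0.03633 = 0.00963, iterate starting from f = 0.02:
  f = 0.02 → V = √(2·2.241e+05·0.03633/(0.02·5.893·877.9)) = 12.54 m/s; Re = ρVD/μ = 5.683e+04; f → 0.03885
  f = 0.03885 → V = 9.001 m/s; Re = 4.078e+04; f → 0.03933
  f = 0.03933 → V = 8.946 m/s; Re = 4.053e+04; f → 0.03934
Converged (Δf/f < 1%). With the final f = 0.03934: V = √(2·2.241e+05·0.03633/(0.03934·5.893·877.9)) = 8.945 m/s.

V ≈ 8.945 m/s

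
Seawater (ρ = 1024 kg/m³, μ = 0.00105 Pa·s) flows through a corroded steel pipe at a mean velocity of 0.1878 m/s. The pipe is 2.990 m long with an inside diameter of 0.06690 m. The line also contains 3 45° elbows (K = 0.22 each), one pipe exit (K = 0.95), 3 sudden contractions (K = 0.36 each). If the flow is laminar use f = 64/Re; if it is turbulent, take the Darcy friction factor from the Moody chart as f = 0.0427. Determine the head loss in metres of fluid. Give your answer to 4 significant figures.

Reynolds number Re = ρVD/μ = 1024 · 0.1878 · 0.0669 / 0.00105 = 1.225e+04.
Re > 4000 → turbulent; use the Moody-chart value f = 0.0427.
Total minor-loss coefficient ΣK = 3·0.22 + 1·0.95 + 3·0.36 = 2.69.
ΔP = [f·L/D + ΣK]·(ρV²/2) = [0.0427·2.99/0.0669 + 2.69]·(1024·0.1878²/2) = [1.908 + 2.69]·18.06 = 83.04 Pa.
Head loss h_f = ΔP/(ρg) = 83.04/(1024·9.81) = 0.008266 m.

h_f ≈ 0.008266 m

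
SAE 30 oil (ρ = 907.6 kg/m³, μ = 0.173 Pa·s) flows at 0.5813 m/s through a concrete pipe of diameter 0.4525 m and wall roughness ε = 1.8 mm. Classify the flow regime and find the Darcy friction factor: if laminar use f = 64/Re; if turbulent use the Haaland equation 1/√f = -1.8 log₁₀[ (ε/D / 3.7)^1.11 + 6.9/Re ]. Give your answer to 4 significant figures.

f ≈ 0.04638

Re = ρVD/μ = 907.6·0.5813·0.4525/0.173 = 1380.
Re < 2300 → laminar, so f = 64/Re = 0.04638 (roughness is irrelevant in laminar flow).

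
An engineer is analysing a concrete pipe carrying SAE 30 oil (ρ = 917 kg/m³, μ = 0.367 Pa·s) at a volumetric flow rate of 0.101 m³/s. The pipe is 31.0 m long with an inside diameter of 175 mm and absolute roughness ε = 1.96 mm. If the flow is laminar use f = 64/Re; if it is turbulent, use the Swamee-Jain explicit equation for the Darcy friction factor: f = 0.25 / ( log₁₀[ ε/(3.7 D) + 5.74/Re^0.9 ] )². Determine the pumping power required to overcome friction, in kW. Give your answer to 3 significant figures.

Cross-sectional area A = πD²/4 = π(0.175)²/4 = 0.02405 m²; mean velocity V = Q/A = 0.101/0.02405 = 4.199 m/s.
Reynolds number Re = ρVD/μ = 917 · 4.199 · 0.175 / 0.367 = 1836.
Re < 2300 → laminar flow, so f = 64/Re = 64/1836 = 0.03486 (the turbulent correlation is not needed).
Darcy-Weisbach: ΔP = f(L/D)(ρV²/2) = 0.03486·(31/0.175)·(917·4.199²/2) = 0.03486·177.1·8084 = 4.992e+04 Pa.
Pumping power P = QΔP = 0.101·4.992e+04 = 5042 W = 5.04 kW.

P ≈ 5.04 kW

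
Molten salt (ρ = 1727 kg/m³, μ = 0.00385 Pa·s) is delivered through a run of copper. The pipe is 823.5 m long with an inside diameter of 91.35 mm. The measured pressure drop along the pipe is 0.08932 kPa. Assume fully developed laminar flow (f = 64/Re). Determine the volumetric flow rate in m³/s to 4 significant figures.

For laminar flow, f = 64/Re with Re = ρVD/μ, so Darcy-Weisbach reduces to ΔP = 32μLV/D². Solving for V: V = ΔP·D²/(32μL) = 89.32·(0.09135)²/(32·0.00385·823.5) = 0.007347 m/s.
Check: Re = ρVD/μ = 1727·0.007347·0.09135/0.00385 = 301 < 2300, so the laminar assumption holds.
Q = V·A = 0.007347·(π/4·0.09135²) = 4.815e-05 m³/s = 4.815×10^-5 m³/s.

Q ≈ 4.815×10^-5 m³/s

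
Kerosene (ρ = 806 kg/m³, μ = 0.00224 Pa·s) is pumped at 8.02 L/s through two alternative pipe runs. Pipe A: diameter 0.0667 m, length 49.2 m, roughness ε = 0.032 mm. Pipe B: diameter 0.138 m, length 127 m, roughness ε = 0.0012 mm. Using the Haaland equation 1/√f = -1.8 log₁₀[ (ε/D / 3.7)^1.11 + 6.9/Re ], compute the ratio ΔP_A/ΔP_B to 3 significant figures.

Pipe A: V = Q/A = 0.00802/0.003494 = 2.295 m/s; Re = 5.509e+04; ε/D = 0.00048; Haaland → f = 0.02183; ΔP_A = f(L/D)(ρV²/2) = 3.419e+04 Pa.
Pipe B: V = Q/A = 0.00802/0.01496 = 0.5362 m/s; Re = 2.663e+04; ε/D = 8.7e-06; Haaland → f = 0.02401; ΔP_B = f(L/D)(ρV²/2) = 2560 Pa.
ΔP_A/ΔP_B = 3.419e+04/2560 = 13.4.

ΔP_A/ΔP_B ≈ 13.4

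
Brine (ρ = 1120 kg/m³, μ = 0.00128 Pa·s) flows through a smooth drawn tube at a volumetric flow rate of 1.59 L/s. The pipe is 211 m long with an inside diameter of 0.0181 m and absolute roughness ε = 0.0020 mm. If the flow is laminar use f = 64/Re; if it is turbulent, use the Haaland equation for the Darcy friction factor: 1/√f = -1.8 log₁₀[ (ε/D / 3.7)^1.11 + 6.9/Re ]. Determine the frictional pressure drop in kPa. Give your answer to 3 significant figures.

ΔP ≈ 4580 kPa

Q = 1.59 L/s = 1.59/1000 = 0.00159 m³/s.
Cross-sectional area A = πD²/4 = π(0.0181)²/4 = 0.0002573 m²; mean velocity V = Q/A = 0.00159/0.0002573 = 6.179 m/s.
Reynolds number Re = ρVD/μ = 1120 · 6.179 · 0.0181 / 0.00128 = 9.787e+04.
Re > 4000 → turbulent. Relative roughness ε/D = 2e-06/0.0181 = 0.00011. Haaland: 1/√f = -1.8 log₁₀[(0.00011/3.7)^1.11 + 6.9/9.787e+04] = -1.8 log₁₀[9.49e-06 + 7.05e-05] = 7.374, so f = 0.01839.
Darcy-Weisbach: ΔP = f(L/D)(ρV²/2) = 0.01839·(211/0.0181)·(1120·6.179²/2) = 0.01839·1.166e+04·2.138e+04 = 4.584e+06 Pa.
ΔP = 4.584e+06 Pa = 4580 kPa.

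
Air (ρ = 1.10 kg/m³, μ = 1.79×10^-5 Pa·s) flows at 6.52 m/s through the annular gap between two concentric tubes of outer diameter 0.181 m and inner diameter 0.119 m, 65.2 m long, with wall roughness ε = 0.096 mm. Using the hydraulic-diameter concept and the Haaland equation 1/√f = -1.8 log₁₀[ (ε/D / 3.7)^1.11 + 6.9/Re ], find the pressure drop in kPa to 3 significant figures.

ΔP ≈ 0.680 kPa

Hydraulic diameter D_h = 4A/P = D_o - D_i = 0.181 - 0.119 = 0.062 m.
Re = ρVD_h/μ = 1.1·6.52·0.062/1.79e-05 = 2.484e+04.
ε/D_h = 9.6e-05/0.062 = 0.00155; Haaland gives 1/√f = -1.8 log₁₀[0.000178+0.000278] = 6.015, so f = 0.02764.
ΔP = f(L/D_h)(ρV²/2) = 0.02764·65.2/0.062·23.38 = 679.7 Pa.
ΔP = 0.680 kPa.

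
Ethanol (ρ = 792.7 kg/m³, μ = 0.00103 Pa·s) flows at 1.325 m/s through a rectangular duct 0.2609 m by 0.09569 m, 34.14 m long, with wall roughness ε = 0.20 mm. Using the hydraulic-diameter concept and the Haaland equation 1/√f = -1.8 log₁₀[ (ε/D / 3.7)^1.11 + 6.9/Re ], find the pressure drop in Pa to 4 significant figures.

ΔP ≈ 3875 Pa

Hydraulic diameter D_h = 4A/P = 4·(0.2609·0.09569)/(2·(0.2609+0.09569)) = 0.09986/0.7132 = 0.14 m.
Re = ρVD_h/μ = 792.7·1.325·0.14/0.00103 = 1.428e+05.
ε/D_h = 0.0002/0.14 = 0.00143; Haaland gives 1/√f = -1.8 log₁₀[0.000163+4.83e-05] = 6.617, so f = 0.02284.
ΔP = f(L/D_h)(ρV²/2) = 0.02284·34.14/0.14·695.8 = 3875 Pa.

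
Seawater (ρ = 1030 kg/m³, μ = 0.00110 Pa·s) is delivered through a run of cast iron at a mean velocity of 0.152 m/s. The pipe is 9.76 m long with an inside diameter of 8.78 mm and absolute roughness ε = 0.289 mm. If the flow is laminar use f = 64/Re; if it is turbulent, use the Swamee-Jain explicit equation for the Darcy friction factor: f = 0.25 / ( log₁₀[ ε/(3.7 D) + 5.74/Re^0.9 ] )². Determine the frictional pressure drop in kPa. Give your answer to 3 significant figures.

Reynolds number Re = ρVD/μ = 1030 · 0.152 · 0.00878 / 0.0011 = 1250.
Re < 2300 → laminar flow, so f = 64/Re = 64/1250 = 0.05122 (the turbulent correlation is not needed).
Darcy-Weisbach: ΔP = f(L/D)(ρV²/2) = 0.05122·(9.76/0.00878)·(1030·0.152²/2) = 0.05122·1112·11.9 = 677.4 Pa.
ΔP = 677.4 Pa = 0.677 kPa.

ΔP ≈ 0.677 kPa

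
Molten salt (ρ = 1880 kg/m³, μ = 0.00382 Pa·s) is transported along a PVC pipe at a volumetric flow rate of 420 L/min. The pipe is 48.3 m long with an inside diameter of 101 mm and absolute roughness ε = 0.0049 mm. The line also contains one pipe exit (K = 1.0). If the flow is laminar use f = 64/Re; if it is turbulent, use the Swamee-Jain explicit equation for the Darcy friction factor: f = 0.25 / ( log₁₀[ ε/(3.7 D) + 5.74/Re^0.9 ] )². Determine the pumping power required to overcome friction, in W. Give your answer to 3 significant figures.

P ≈ 57.0 W

Q = 420 L/min = 420/60000 = 0.007 m³/s.
Cross-sectional area A = πD²/4 = π(0.101)²/4 = 0.008012 m²; mean velocity V = Q/A = 0.007/0.008012 = 0.8737 m/s.
Reynolds number Re = ρVD/μ = 1880 · 0.8737 · 0.101 / 0.00382 = 4.343e+04.
Re > 4000 → turbulent. Relative roughness ε/D = 4.9e-06/0.101 = 4.85e-05. Swamee-Jain: f = 0.25/(log₁₀[4.85e-05/3.7 + 5.74/4.343e+04^0.9])² = 0.25/(log₁₀[1.31e-05 + 0.000385])² = 0.25/(-3.401)² = 0.02162.
Total minor-loss coefficient ΣK = 1·1 = 1.
ΔP = [f·L/D + ΣK]·(ρV²/2) = [0.02162·48.3/0.101 + 1]·(1880·0.8737²/2) = [10.34 + 1]·717.6 = 8136 Pa.
Pumping power P = QΔP = 0.007·8136 = 56.95 W = 57.0 W.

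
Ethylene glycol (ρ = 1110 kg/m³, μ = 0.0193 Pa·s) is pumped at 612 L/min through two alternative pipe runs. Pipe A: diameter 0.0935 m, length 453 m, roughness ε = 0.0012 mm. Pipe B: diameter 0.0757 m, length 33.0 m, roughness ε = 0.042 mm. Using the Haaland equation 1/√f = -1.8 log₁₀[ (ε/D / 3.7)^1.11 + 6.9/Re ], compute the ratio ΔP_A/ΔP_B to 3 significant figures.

ΔP_A/ΔP_B ≈ 4.96

Pipe A: V = Q/A = 0.0102/0.006866 = 1.486 m/s; Re = 7988; ε/D = 1.28e-05; Haaland → f = 0.03289; ΔP_A = f(L/D)(ρV²/2) = 1.952e+05 Pa.
Pipe B: V = Q/A = 0.0102/0.004501 = 2.266 m/s; Re = 9867; ε/D = 0.000555; Haaland → f = 0.03168; ΔP_B = f(L/D)(ρV²/2) = 3.937e+04 Pa.
ΔP_A/ΔP_B = 1.952e+05/3.937e+04 = 4.96.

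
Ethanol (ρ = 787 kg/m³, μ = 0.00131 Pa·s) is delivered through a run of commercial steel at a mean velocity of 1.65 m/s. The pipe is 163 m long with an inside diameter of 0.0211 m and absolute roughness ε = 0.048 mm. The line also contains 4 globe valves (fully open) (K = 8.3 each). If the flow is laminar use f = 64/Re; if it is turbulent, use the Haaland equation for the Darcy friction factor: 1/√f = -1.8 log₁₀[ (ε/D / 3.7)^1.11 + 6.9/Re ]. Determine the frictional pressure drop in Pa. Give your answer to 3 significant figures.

ΔP ≈ 282000 Pa

Reynolds number Re = ρVD/μ = 787 · 1.65 · 0.0211 / 0.00131 = 2.092e+04.
Re > 4000 → turbulent. Relative roughness ε/D = 4.8e-05/0.0211 = 0.00227. Haaland: 1/√f = -1.8 log₁₀[(0.00227/3.7)^1.11 + 6.9/2.092e+04] = -1.8 log₁₀[0.000273 + 0.00033] = 5.796, so f = 0.02977.
Total minor-loss coefficient ΣK = 4·8.3 = 33.2.
ΔP = [f·L/D + ΣK]·(ρV²/2) = [0.02977·163/0.0211 + 33.2]·(787·1.65²/2) = [230 + 33.2]·1071 = 2.819e+05 Pa.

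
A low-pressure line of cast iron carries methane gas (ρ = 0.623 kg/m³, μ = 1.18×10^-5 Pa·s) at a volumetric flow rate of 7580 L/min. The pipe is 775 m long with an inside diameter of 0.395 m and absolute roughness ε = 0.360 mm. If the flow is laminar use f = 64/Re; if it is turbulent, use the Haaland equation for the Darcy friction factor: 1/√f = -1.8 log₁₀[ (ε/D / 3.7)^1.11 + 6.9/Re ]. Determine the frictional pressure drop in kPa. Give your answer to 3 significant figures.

Q = 7580 L/min = 7580/60000 = 0.1263 m³/s.
Cross-sectional area A = πD²/4 = π(0.395)²/4 = 0.1225 m²; mean velocity V = Q/A = 0.1263/0.1225 = 1.031 m/s.
Reynolds number Re = ρVD/μ = 0.623 · 1.031 · 0.395 / 1.18e-05 = 2.15e+04.
Re > 4000 → turbulent. Relative roughness ε/D = 0.00036/0.395 = 0.000911. Haaland: 1/√f = -1.8 log₁₀[(0.000911/3.7)^1.11 + 6.9/2.15e+04] = -1.8 log₁₀[9.88e-05 + 0.000321] = 6.079, so f = 0.02706.
Darcy-Weisbach: ΔP = f(L/D)(ρV²/2) = 0.02706·(775/0.395)·(0.623·1.031²/2) = 0.02706·1962·0.3311 = 17.58 Pa.
ΔP = 17.58 Pa = 0.0176 kPa.

ΔP ≈ 0.0176 kPa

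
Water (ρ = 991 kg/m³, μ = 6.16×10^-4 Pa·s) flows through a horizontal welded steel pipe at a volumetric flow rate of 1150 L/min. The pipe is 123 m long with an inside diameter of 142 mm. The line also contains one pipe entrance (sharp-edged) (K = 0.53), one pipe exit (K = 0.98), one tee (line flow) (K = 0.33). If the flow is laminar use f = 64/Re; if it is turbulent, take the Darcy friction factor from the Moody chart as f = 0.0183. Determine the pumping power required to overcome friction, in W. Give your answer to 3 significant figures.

P ≈ 246 W

Q = 1150 L/min = 1150/60000 = 0.01917 m³/s.
Cross-sectional area A = πD²/4 = π(0.142)²/4 = 0.01584 m²; mean velocity V = Q/A = 0.01917/0.01584 = 1.21 m/s.
Reynolds number Re = ρVD/μ = 991 · 1.21 · 0.142 / 0.000616 = 2.765e+05.
Re > 4000 → turbulent; use the Moody-chart value f = 0.0183.
Total minor-loss coefficient ΣK = 1·0.53 + 1·0.98 + 1·0.33 = 1.84.
ΔP = [f·L/D + ΣK]·(ρV²/2) = [0.0183·123/0.142 + 1.84]·(991·1.21²/2) = [15.85 + 1.84]·725.8 = 1.284e+04 Pa.
Pumping power P = QΔP = 0.01917·1.284e+04 = 246.1 W = 246 W.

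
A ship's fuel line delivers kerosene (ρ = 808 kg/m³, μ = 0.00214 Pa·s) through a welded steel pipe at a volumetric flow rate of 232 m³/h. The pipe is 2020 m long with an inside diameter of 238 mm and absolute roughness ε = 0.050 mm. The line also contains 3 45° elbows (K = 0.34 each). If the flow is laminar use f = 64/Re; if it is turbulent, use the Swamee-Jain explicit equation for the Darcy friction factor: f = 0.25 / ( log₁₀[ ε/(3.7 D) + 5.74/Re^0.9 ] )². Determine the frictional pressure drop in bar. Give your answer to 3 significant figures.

Q = 232 m³/h = 232/3600 = 0.06444 m³/s.
Cross-sectional area A = πD²/4 = π(0.238)²/4 = 0.04449 m²; mean velocity V = Q/A = 0.06444/0.04449 = 1.449 m/s.
Reynolds number Re = ρVD/μ = 808 · 1.449 · 0.238 / 0.00214 = 1.302e+05.
Re > 4000 → turbulent. Relative roughness ε/D = 5e-05/0.238 = 0.00021. Swamee-Jain: f = 0.25/(log₁₀[0.00021/3.7 + 5.74/1.302e+05^0.9])² = 0.25/(log₁₀[5.68e-05 + 0.000143])² = 0.25/(-3.699)² = 0.01827.
Total minor-loss coefficient ΣK = 3·0.34 = 1.02.
ΔP = [f·L/D + ΣK]·(ρV²/2) = [0.01827·2020/0.238 + 1.02]·(808·1.449²/2) = [155.1 + 1.02]·847.7 = 1.323e+05 Pa.
ΔP = 1.323e+05 Pa = 1.32 bar.

ΔP ≈ 1.32 bar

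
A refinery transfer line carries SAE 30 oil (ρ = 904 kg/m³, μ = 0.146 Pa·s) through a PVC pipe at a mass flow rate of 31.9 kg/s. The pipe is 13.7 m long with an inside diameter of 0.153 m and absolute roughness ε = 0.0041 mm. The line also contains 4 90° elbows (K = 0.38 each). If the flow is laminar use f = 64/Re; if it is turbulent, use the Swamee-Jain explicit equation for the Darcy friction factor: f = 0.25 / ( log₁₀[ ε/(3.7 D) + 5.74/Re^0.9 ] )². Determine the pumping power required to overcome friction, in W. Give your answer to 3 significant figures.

P ≈ 274 W

A = πD²/4 = π(0.153)²/4 = 0.01839 m²; mean velocity V = ṁ/(ρA) = 31.9/(904 · 0.01839) = 1.919 m/s.
Reynolds number Re = ρVD/μ = 904 · 1.919 · 0.153 / 0.146 = 1818.
Re < 2300 → laminar flow, so f = 64/Re = 64/1818 = 0.0352 (the turbulent correlation is not needed).
Total minor-loss coefficient ΣK = 4·0.38 = 1.52.
ΔP = [f·L/D + ΣK]·(ρV²/2) = [0.0352·13.7/0.153 + 1.52]·(904·1.919²/2) = [3.152 + 1.52]·1665 = 7779 Pa.
Q = ṁ/ρ = 31.9/904 = 0.03529 m³/s.
Pumping power P = QΔP = 0.03529·7779 = 274.5 W = 274 W.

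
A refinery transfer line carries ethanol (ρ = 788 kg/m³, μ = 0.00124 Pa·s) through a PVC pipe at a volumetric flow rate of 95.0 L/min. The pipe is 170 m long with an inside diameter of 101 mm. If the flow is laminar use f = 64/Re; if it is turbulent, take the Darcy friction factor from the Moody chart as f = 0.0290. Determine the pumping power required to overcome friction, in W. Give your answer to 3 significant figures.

Q = 95.0 L/min = 95.0/60000 = 0.001583 m³/s.
Cross-sectional area A = πD²/4 = π(0.101)²/4 = 0.008012 m²; mean velocity V = Q/A = 0.001583/0.008012 = 0.1976 m/s.
Reynolds number Re = ρVD/μ = 788 · 0.1976 · 0.101 / 0.00124 = 1.268e+04.
Re > 4000 → turbulent; use the Moody-chart value f = 0.0290.
Darcy-Weisbach: ΔP = f(L/D)(ρV²/2) = 0.029·(170/0.101)·(788·0.1976²/2) = 0.029·1683·15.39 = 751.1 Pa.
Pumping power P = QΔP = 0.001583·751.1 = 1.189 W = 1.19 W.

P ≈ 1.19 W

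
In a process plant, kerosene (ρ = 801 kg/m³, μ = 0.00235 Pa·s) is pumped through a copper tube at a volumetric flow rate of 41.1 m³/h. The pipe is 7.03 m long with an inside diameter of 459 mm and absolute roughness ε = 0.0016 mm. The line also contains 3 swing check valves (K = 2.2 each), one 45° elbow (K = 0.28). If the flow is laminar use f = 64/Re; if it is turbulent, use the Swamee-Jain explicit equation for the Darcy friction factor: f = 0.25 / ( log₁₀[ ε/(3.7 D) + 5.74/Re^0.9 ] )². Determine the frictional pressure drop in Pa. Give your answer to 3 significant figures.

ΔP ≈ 14.0 Pa

Q = 41.1 m³/h = 41.1/3600 = 0.01142 m³/s.
Cross-sectional area A = πD²/4 = π(0.459)²/4 = 0.1655 m²; mean velocity V = Q/A = 0.01142/0.1655 = 0.069 m/s.
Reynolds number Re = ρVD/μ = 801 · 0.069 · 0.459 / 0.00235 = 1.079e+04.
Re > 4000 → turbulent. Relative roughness ε/D = 1.6e-06/0.459 = 3.49e-06. Swamee-Jain: f = 0.25/(log₁₀[3.49e-06/3.7 + 5.74/1.079e+04^0.9])² = 0.25/(log₁₀[9.42e-07 + 0.00135])² = 0.25/(-2.871)² = 0.03034.
Total minor-loss coefficient ΣK = 3·2.2 + 1·0.28 = 6.88.
ΔP = [f·L/D + ΣK]·(ρV²/2) = [0.03034·7.03/0.459 + 6.88]·(801·0.069²/2) = [0.4646 + 6.88]·1.907 = 14 Pa.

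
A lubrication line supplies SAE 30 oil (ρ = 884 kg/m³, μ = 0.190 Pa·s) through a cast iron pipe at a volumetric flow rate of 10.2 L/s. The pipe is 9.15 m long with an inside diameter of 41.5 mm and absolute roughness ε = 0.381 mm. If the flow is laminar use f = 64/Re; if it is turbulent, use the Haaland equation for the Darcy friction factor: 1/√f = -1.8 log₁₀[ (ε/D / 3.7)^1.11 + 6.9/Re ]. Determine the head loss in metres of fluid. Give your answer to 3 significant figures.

h_f ≈ 28.1 m

Q = 10.2 L/s = 10.2/1000 = 0.0102 m³/s.
Cross-sectional area A = πD²/4 = π(0.0415)²/4 = 0.001353 m²; mean velocity V = Q/A = 0.0102/0.001353 = 7.541 m/s.
Reynolds number Re = ρVD/μ = 884 · 7.541 · 0.0415 / 0.19 = 1456.
Re < 2300 → laminar flow, so f = 64/Re = 64/1456 = 0.04396 (the turbulent correlation is not needed).
Darcy-Weisbach: ΔP = f(L/D)(ρV²/2) = 0.04396·(9.15/0.0415)·(884·7.541²/2) = 0.04396·220.5·2.513e+04 = 2.436e+05 Pa.
Head loss h_f = ΔP/(ρg) = 2.436e+05/(884·9.81) = 28.1 m.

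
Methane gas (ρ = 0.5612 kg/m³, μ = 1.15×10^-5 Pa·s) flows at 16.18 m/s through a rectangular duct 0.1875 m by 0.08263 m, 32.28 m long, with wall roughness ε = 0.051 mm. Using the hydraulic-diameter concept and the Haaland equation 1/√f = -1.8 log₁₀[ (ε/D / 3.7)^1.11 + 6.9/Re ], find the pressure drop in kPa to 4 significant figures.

Hydraulic diameter D_h = 4A/P = 4·(0.1875·0.08263)/(2·(0.1875+0.08263)) = 0.06197/0.5403 = 0.1147 m.
Re = ρVD_h/μ = 0.5612·16.18·0.1147/1.15e-05 = 9.057e+04.
ε/D_h = 5.1e-05/0.1147 = 0.000445; Haaland gives 1/√f = -1.8 log₁₀[4.45e-05+7.62e-05] = 7.053, so f = 0.0201.
ΔP = f(L/D_h)(ρV²/2) = 0.0201·32.28/0.1147·73.46 = 415.6 Pa.
ΔP = 0.4156 kPa.

ΔP ≈ 0.4156 kPa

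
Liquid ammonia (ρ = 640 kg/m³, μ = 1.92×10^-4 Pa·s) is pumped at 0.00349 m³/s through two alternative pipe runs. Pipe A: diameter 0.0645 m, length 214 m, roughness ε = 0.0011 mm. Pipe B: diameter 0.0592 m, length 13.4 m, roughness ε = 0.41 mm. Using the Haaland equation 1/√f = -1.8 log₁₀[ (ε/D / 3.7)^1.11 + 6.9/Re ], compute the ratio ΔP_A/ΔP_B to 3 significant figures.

ΔP_A/ΔP_B ≈ 4.66

Pipe A: V = Q/A = 0.00349/0.003267 = 1.068 m/s; Re = 2.296e+05; ε/D = 1.71e-05; Haaland → f = 0.01521; ΔP_A = f(L/D)(ρV²/2) = 1.842e+04 Pa.
Pipe B: V = Q/A = 0.00349/0.002753 = 1.268 m/s; Re = 2.502e+05; ε/D = 0.00693; Haaland → f = 0.03395; ΔP_B = f(L/D)(ρV²/2) = 3953 Pa.
ΔP_A/ΔP_B = 1.842e+04/3953 = 4.66.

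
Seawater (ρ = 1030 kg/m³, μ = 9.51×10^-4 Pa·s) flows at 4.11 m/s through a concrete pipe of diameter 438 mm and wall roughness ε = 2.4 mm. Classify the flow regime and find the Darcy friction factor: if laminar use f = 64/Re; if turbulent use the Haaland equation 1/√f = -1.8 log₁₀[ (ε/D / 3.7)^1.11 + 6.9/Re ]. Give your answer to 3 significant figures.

f ≈ 0.0313

Re = ρVD/μ = 1030·4.11·0.438/0.000951 = 1.95e+06.
Re > 4000 → turbulent. ε/D = 0.0024/0.438 = 0.00548; Haaland: 1/√f = -1.8 log₁₀[0.000723 + 3.54e-06] = 5.649, so f = 0.03133.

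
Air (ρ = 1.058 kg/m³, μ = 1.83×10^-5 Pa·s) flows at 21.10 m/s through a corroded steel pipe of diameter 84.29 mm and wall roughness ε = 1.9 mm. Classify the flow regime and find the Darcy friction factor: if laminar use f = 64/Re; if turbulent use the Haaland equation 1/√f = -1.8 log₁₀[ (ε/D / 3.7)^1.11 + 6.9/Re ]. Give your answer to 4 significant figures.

Re = ρVD/μ = 1.058·21.1·0.08429/1.83e-05 = 1.028e+05.
Re > 4000 → turbulent. ε/D = 0.0019/0.08429 = 0.0225; Haaland: 1/√f = -1.8 log₁₀[0.00348 + 6.71e-05] = 4.411, so f = 0.05139.

f ≈ 0.05139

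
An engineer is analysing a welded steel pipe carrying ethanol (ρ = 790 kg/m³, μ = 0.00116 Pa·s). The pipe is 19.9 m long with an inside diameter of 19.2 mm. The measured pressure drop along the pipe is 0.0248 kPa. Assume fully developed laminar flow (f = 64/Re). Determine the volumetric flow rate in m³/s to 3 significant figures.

For laminar flow, f = 64/Re with Re = ρVD/μ, so Darcy-Weisbach reduces to ΔP = 32μLV/D². Solving for V: V = ΔP·D²/(32μL) = 24.8·(0.0192)²/(32·0.00116·19.9) = 0.01238 m/s.
Check: Re = ρVD/μ = 790·0.01238·0.0192/0.00116 = 161.8 < 2300, so the laminar assumption holds.
Q = V·A = 0.01238·(π/4·0.0192²) = 3.583e-06 m³/s = 3.58×10^-6 m³/s.

Q ≈ 3.58×10^-6 m³/s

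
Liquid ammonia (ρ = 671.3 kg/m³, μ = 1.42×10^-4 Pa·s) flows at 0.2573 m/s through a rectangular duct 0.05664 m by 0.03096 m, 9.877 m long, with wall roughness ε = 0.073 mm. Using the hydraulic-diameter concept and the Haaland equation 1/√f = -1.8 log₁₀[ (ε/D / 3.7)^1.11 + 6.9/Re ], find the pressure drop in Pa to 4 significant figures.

ΔP ≈ 142.2 Pa

Hydraulic diameter D_h = 4A/P = 4·(0.05664·0.03096)/(2·(0.05664+0.03096)) = 0.007014/0.1752 = 0.04004 m.
Re = ρVD_h/μ = 671.3·0.2573·0.04004/0.000142 = 4.87e+04.
ε/D_h = 7.3e-05/0.04004 = 0.00182; Haaland gives 1/√f = -1.8 log₁₀[0.000213+0.000142] = 6.21, so f = 0.02593.
ΔP = f(L/D_h)(ρV²/2) = 0.02593·9.877/0.04004·22.22 = 142.2 Pa.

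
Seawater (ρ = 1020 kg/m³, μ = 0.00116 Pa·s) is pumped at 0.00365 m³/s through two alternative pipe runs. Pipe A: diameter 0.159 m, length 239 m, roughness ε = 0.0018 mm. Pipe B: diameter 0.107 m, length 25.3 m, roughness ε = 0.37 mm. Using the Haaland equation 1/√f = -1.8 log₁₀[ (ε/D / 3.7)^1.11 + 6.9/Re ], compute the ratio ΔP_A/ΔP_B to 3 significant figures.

Pipe A: V = Q/A = 0.00365/0.01986 = 0.1838 m/s; Re = 2.57e+04; ε/D = 1.13e-05; Haaland → f = 0.02422; ΔP_A = f(L/D)(ρV²/2) = 627.4 Pa.
Pipe B: V = Q/A = 0.00365/0.008992 = 0.4059 m/s; Re = 3.819e+04; ε/D = 0.00346; Haaland → f = 0.02993; ΔP_B = f(L/D)(ρV²/2) = 594.6 Pa.
ΔP_A/ΔP_B = 627.4/594.6 = 1.06.

ΔP_A/ΔP_B ≈ 1.06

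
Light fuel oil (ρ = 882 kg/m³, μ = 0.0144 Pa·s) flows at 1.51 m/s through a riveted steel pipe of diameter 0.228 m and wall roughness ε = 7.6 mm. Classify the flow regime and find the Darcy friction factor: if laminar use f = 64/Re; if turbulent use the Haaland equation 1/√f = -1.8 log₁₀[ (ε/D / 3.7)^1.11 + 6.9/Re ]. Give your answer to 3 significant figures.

Re = ρVD/μ = 882·1.51·0.228/0.0144 = 2.109e+04.
Re > 4000 → turbulent. ε/D = 0.0076/0.228 = 0.0333; Haaland: 1/√f = -1.8 log₁₀[0.00537 + 0.000327] = 4.04, so f = 0.06126.

f ≈ 0.0613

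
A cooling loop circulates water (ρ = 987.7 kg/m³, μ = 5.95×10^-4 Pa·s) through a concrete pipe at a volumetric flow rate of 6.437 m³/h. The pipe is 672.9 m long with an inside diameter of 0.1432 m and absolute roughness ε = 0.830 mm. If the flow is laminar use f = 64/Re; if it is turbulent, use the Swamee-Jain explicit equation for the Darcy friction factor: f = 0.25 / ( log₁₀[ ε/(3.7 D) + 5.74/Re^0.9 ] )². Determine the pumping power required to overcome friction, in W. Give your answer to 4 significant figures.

Q = 6.437 m³/h = 6.437/3600 = 0.001788 m³/s.
Cross-sectional area A = πD²/4 = π(0.1432)²/4 = 0.01611 m²; mean velocity V = Q/A = 0.001788/0.01611 = 0.111 m/s.
Reynolds number Re = ρVD/μ = 987.7 · 0.111 · 0.1432 / 0.000595 = 2.639e+04.
Re > 4000 → turbulent. Relative roughness ε/D = 0.00083/0.1432 = 0.0058. Swamee-Jain: f = 0.25/(log₁₀[0.0058/3.7 + 5.74/2.639e+04^0.9])² = 0.25/(log₁₀[0.00157 + 0.000602])² = 0.25/(-2.664)² = 0.03523.
Darcy-Weisbach: ΔP = f(L/D)(ρV²/2) = 0.03523·(672.9/0.1432)·(987.7·0.111²/2) = 0.03523·4699·6.087 = 1008 Pa.
Pumping power P = QΔP = 0.001788·1008 = 1.8018 W = 1.802 W.

P ≈ 1.802 W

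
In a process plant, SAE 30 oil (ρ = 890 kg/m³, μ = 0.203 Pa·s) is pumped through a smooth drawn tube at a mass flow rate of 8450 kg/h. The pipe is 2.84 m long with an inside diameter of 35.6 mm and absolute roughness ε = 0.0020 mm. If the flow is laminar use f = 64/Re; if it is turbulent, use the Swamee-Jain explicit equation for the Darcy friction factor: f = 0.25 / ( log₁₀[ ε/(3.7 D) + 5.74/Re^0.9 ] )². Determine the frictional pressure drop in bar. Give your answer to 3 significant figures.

ṁ = 8450 kg/h = 8450/3600 = 2.347 kg/s.
A = πD²/4 = π(0.0356)²/4 = 0.0009954 m²; mean velocity V = ṁ/(ρA) = 2.347/(890 · 0.0009954) = 2.65 m/s.
Reynolds number Re = ρVD/μ = 890 · 2.65 · 0.0356 / 0.203 = 413.5.
Re < 2300 → laminar flow, so f = 64/Re = 64/413.5 = 0.1548 (the turbulent correlation is not needed).
Darcy-Weisbach: ΔP = f(L/D)(ρV²/2) = 0.1548·(2.84/0.0356)·(890·2.65²/2) = 0.1548·79.78·3124 = 3.857e+04 Pa.
ΔP = 3.857e+04 Pa = 0.386 bar.

ΔP ≈ 0.386 bar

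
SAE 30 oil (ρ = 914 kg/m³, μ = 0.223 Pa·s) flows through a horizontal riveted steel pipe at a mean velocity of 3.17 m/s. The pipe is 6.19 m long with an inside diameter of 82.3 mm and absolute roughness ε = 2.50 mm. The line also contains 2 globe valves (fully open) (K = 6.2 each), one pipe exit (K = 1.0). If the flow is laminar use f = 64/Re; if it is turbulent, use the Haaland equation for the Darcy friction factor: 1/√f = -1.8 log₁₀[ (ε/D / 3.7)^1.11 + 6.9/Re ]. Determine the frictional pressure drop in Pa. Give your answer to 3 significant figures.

ΔP ≈ 82200 Pa

Reynolds number Re = ρVD/μ = 914 · 3.17 · 0.0823 / 0.223 = 1069.
Re < 2300 → laminar flow, so f = 64/Re = 64/1069 = 0.05985 (the turbulent correlation is not needed).
Total minor-loss coefficient ΣK = 2·6.2 + 1·1 = 13.4.
ΔP = [f·L/D + ΣK]·(ρV²/2) = [0.05985·6.19/0.0823 + 13.4]·(914·3.17²/2) = [4.502 + 13.4]·4592 = 8.221e+04 Pa.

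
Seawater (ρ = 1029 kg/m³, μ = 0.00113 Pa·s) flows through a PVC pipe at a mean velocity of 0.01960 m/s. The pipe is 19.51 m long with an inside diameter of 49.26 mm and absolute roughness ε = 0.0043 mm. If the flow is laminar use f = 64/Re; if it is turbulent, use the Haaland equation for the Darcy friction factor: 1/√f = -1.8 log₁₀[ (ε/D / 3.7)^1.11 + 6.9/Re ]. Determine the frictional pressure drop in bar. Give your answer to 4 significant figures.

Reynolds number Re = ρVD/μ = 1029 · 0.0196 · 0.04926 / 0.00113 = 879.2.
Re < 2300 → laminar flow, so f = 64/Re = 64/879.2 = 0.07279 (the turbulent correlation is not needed).
Darcy-Weisbach: ΔP = f(L/D)(ρV²/2) = 0.07279·(19.51/0.04926)·(1029·0.0196²/2) = 0.07279·396.1·0.1977 = 5.698 Pa.
ΔP = 5.698 Pa = 5.698×10^-5 bar.

ΔP ≈ 5.698×10^-5 bar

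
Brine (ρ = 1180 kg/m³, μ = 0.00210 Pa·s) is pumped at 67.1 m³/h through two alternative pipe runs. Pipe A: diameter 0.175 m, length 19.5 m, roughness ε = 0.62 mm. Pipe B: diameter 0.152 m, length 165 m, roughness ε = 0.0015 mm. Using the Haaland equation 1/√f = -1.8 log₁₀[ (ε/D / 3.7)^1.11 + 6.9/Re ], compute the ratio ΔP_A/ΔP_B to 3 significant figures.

Pipe A: V = Q/A = 0.01864/0.02405 = 0.7749 m/s; Re = 7.62e+04; ε/D = 0.00354; Haaland → f = 0.02885; ΔP_A = f(L/D)(ρV²/2) = 1139 Pa.
Pipe B: V = Q/A = 0.01864/0.01815 = 1.027 m/s; Re = 8.773e+04; ε/D = 9.87e-06; Haaland → f = 0.01835; ΔP_B = f(L/D)(ρV²/2) = 1.24e+04 Pa.
ΔP_A/ΔP_B = 1139/1.24e+04 = 0.0918.

ΔP_A/ΔP_B ≈ 0.0918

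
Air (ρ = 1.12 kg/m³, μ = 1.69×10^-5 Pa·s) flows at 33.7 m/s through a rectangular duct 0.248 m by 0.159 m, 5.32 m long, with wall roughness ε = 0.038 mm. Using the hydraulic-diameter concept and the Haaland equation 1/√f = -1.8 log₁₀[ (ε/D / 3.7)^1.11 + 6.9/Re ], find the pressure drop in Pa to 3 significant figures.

ΔP ≈ 270 Pa

Hydraulic diameter D_h = 4A/P = 4·(0.248·0.159)/(2·(0.248+0.159)) = 0.1577/0.814 = 0.1938 m.
Re = ρVD_h/μ = 1.12·33.7·0.1938/1.69e-05 = 4.328e+05.
ε/D_h = 3.8e-05/0.1938 = 0.000196; Haaland gives 1/√f = -1.8 log₁₀[1.79e-05+1.59e-05] = 8.046, so f = 0.01545.
ΔP = f(L/D_h)(ρV²/2) = 0.01545·5.32/0.1938·636 = 269.7 Pa.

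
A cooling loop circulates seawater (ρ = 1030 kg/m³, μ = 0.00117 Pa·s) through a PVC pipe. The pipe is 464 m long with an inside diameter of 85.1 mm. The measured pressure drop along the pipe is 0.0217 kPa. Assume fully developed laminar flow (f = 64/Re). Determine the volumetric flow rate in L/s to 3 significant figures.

Q ≈ 0.0515 L/s

For laminar flow, f = 64/Re with Re = ρVD/μ, so Darcy-Weisbach reduces to ΔP = 32μLV/D². Solving for V: V = ΔP·D²/(32μL) = 21.7·(0.0851)²/(32·0.00117·464) = 0.009046 m/s.
Check: Re = ρVD/μ = 1030·0.009046·0.0851/0.00117 = 677.7 < 2300, so the laminar assumption holds.
Q = V·A = 0.009046·(π/4·0.0851²) = 5.145e-05 m³/s = 0.0515 L/s.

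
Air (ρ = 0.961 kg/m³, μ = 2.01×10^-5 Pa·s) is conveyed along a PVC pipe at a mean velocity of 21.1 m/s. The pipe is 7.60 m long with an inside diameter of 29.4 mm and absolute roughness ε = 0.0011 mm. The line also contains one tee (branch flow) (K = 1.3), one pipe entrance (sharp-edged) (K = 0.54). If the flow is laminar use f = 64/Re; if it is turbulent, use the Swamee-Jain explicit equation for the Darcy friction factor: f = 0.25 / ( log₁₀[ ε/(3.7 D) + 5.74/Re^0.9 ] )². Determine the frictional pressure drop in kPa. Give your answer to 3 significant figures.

Reynolds number Re = ρVD/μ = 0.961 · 21.1 · 0.0294 / 2.01e-05 = 2.966e+04.
Re > 4000 → turbulent. Relative roughness ε/D = 1.1e-06/0.0294 = 3.74e-05. Swamee-Jain: f = 0.25/(log₁₀[3.74e-05/3.7 + 5.74/2.966e+04^0.9])² = 0.25/(log₁₀[1.01e-05 + 0.000542])² = 0.25/(-3.258)² = 0.02355.
Total minor-loss coefficient ΣK = 1·1.3 + 1·0.54 = 1.84.
ΔP = [f·L/D + ΣK]·(ρV²/2) = [0.02355·7.6/0.0294 + 1.84]·(0.961·21.1²/2) = [6.088 + 1.84]·213.9 = 1696 Pa.
ΔP = 1696 Pa = 1.70 kPa.

ΔP ≈ 1.70 kPa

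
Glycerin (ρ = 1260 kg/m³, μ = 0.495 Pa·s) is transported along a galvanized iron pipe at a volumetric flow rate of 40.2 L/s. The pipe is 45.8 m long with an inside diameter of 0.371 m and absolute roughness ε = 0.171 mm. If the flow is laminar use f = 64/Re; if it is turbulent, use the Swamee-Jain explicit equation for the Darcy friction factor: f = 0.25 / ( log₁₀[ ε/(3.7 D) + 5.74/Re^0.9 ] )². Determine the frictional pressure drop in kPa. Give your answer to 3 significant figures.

Q = 40.2 L/s = 40.2/1000 = 0.0402 m³/s.
Cross-sectional area A = πD²/4 = π(0.371)²/4 = 0.1081 m²; mean velocity V = Q/A = 0.0402/0.1081 = 0.3719 m/s.
Reynolds number Re = ρVD/μ = 1260 · 0.3719 · 0.371 / 0.495 = 351.2.
Re < 2300 → laminar flow, so f = 64/Re = 64/351.2 = 0.1822 (the turbulent correlation is not needed).
Darcy-Weisbach: ΔP = f(L/D)(ρV²/2) = 0.1822·(45.8/0.371)·(1260·0.3719²/2) = 0.1822·123.5·87.12 = 1960 Pa.
ΔP = 1960 Pa = 1.96 kPa.

ΔP ≈ 1.96 kPa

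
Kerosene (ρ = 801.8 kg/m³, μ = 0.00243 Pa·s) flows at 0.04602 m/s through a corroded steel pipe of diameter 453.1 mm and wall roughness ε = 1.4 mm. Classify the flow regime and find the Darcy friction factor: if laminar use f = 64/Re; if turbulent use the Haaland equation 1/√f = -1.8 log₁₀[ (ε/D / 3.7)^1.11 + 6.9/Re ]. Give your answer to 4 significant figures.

f ≈ 0.03778

Re = ρVD/μ = 801.8·0.04602·0.4531/0.00243 = 6880.
Re > 4000 → turbulent. ε/D = 0.0014/0.4531 = 0.00309; Haaland: 1/√f = -1.8 log₁₀[0.000383 + 0.001] = 5.145, so f = 0.03778.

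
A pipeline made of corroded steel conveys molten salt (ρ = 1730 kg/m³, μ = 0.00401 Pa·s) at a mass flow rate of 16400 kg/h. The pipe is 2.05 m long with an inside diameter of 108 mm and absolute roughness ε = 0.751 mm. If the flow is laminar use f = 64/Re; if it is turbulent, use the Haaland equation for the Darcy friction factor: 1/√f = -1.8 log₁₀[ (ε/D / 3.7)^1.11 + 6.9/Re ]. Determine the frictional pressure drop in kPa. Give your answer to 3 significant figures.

ṁ = 16400 kg/h = 16400/3600 = 4.556 kg/s.
A = πD²/4 = π(0.108)²/4 = 0.009161 m²; mean velocity V = ṁ/(ρA) = 4.556/(1730 · 0.009161) = 0.2874 m/s.
Reynolds number Re = ρVD/μ = 1730 · 0.2874 · 0.108 / 0.00401 = 1.339e+04.
Re > 4000 → turbulent. Relative roughness ε/D = 0.000751/0.108 = 0.00695. Haaland: 1/√f = -1.8 log₁₀[(0.00695/3.7)^1.11 + 6.9/1.339e+04] = -1.8 log₁₀[0.000942 + 0.000515] = 5.106, so f = 0.03836.
Darcy-Weisbach: ΔP = f(L/D)(ρV²/2) = 0.03836·(2.05/0.108)·(1730·0.2874²/2) = 0.03836·18.98·71.47 = 52.04 Pa.
ΔP = 52.04 Pa = 0.0520 kPa.

ΔP ≈ 0.0520 kPa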